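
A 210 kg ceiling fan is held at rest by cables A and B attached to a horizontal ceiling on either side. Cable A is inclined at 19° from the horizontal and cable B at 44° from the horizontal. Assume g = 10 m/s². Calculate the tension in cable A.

T_A ≈ 1700 N

Weight W = 210 × 10 = 2100 N acts straight down.
Horizontal: T_A cos 19° = T_B cos 44°  →  T_B = 1.314 T_A.
Vertical: T_A sin 19° + T_B sin 44° = 2100.
Substituting the horizontal relation into the vertical equation gives 1.239 T_A = 2100, so T_A = 1695 N.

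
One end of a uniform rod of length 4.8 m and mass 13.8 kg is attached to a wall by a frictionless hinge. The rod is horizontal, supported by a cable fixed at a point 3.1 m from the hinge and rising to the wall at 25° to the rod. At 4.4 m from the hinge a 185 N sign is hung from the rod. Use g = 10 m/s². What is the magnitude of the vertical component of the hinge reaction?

|H_y| ≈ 46.4 N

Take torques about the hinge: T sin 25° · 3.1 = 13.8×10×2.4 + 185×4.4 = 1145.2 N·m.
So T = 1145.2 / (0.4226 × 3.1) = 874.12 N.
ΣF_y = 0: H_y = (13.8×10 + 185) − T sin 25° = 323 − 369.42 = -46.419 N.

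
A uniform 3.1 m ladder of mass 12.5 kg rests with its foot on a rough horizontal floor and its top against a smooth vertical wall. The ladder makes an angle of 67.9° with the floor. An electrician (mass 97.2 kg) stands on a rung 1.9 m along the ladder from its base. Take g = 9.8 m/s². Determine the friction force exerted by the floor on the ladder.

f ≈ 262 N

Torques about the foot: N_wall · 3.1 sin 67.9° = 12.5×9.8×1.55 cos 67.9° + 97.2×9.8×1.9 cos 67.9° → N_wall = 261.94 N.
ΣF_x = 0: f_floor = N_wall = 261.94 N.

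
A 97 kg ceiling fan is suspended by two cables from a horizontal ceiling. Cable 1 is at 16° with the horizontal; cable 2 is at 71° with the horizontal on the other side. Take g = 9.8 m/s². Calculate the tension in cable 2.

Weight W = 97 × 9.8 = 950.6 N acts straight down.
Horizontal: T_1 cos 16° = T_2 cos 71°  →  T_1 = 0.3387 T_2.
Vertical: T_1 sin 16° + T_2 sin 71° = 950.6.
Substituting the horizontal relation into the vertical equation gives 1.039 T_2 = 950.6, so T_2 = 915 N.

T_2 ≈ 915 N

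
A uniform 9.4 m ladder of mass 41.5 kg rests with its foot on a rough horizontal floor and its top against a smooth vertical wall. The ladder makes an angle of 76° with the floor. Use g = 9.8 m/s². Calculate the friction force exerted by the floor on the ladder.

f ≈ 50.7 N

Torques about the foot: N_wall · 9.4 sin 76° = 41.5×9.8×4.7 cos 76° → N_wall = 50.701 N.
ΣF_x = 0: f_floor = N_wall = 50.701 N.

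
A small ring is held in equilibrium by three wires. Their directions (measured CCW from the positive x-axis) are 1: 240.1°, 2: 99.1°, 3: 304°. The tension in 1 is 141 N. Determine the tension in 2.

Resolve: ΣF_x = 141 cos 240.1° + T_2 cos 99.1° + T_3 cos 304° = 0.
        ΣF_y = 141 sin 240.1° + T_2 sin 99.1° + T_3 sin 304° = 0.
The known terms sum to (-70.29, -122.2) N, so -0.1582 T_2 + 0.5592 T_3 = 70.29 and 0.9874 T_2 − 0.8290 T_3 = 122.2.
Solving simultaneously: T_2 = 300.7 N, T_3 = 210.8 N.

T_2 ≈ 301 N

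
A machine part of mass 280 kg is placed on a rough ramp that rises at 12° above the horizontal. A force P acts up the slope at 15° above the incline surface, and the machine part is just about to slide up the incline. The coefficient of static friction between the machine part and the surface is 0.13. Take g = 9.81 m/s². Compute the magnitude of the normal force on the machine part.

N ≈ 2450 N

On the verge of sliding up the incline, friction equals μN and acts down the slope.
Perpendicular: N + P sin 15° = W cos 12° = 2687 N.
Along incline: P cos 15° = W sin 12° + μN  with W sin 12° = 571.1 N.
Solving the pair for P and N: P = 920.8 N, N = 2448 N (and f = μN = 318.3 N).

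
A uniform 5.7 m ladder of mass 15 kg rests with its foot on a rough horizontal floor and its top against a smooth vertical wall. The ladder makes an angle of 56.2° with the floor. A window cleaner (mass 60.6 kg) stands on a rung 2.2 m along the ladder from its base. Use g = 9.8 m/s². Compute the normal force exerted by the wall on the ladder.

N_wall ≈ 203 N

Torques about the foot: N_wall · 5.7 sin 56.2° = 15×9.8×2.85 cos 56.2° + 60.6×9.8×2.2 cos 56.2° → N_wall = 202.65 N.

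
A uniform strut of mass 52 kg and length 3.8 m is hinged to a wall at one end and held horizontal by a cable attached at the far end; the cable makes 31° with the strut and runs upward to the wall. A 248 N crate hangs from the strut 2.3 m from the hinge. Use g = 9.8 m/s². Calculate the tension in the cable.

T ≈ 786 N

Take torques about the hinge: T sin 31° · 3.8 = 52×9.8×1.9 + 248×2.3 = 1538.6 N·m.
So T = 1538.6 / (0.5150 × 3.8) = 786.17 N.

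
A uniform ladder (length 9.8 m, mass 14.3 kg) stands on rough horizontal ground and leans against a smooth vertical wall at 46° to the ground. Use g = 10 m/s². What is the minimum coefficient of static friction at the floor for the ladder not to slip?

μ_min ≈ 0.483

ΣF_y = 0: N_floor = 14.3×10 = 143 N.
Torques about the foot: N_wall · 9.8 sin 46° = 14.3×10×4.9 cos 46° → N_wall = 69.047 N.
ΣF_x = 0: f_floor = N_wall = 69.047 N.
μ_min = f_floor / N_floor = 69.047 / 143 = 0.4828.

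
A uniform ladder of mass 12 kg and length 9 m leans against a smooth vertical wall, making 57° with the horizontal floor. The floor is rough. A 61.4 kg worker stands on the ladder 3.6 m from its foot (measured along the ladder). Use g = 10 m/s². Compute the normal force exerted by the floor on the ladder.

ΣF_y = 0: N_floor = 12×10 + 61.4×10 = 734 N.

N_floor ≈ 734 N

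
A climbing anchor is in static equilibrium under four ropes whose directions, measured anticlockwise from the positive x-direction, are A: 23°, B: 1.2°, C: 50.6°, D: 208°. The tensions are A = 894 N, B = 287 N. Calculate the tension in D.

Resolve: ΣF_x = 894 cos 23° + 287 cos 1.2° + T_C cos 50.6° + T_D cos 208° = 0.
        ΣF_y = 894 sin 23° + 287 sin 1.2° + T_C sin 50.6° + T_D sin 208° = 0.
The known terms sum to (1110, 355.3) N, so 0.6347 T_C − 0.8829 T_D = -1110 and 0.7727 T_C − 0.4695 T_D = -355.3.
Solving simultaneously: T_C = 539.5 N, T_D = 1645 N.

T_D ≈ 1640 N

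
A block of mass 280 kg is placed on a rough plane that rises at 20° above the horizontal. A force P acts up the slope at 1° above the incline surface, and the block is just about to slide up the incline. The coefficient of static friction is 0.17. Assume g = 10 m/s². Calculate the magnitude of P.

On the verge of sliding up the incline, friction equals μN and acts down the slope.
Perpendicular: N + P sin 1° = W cos 20° = 2631 N.
Along incline: P cos 1° = W sin 20° + μN  with W sin 20° = 957.7 N.
Solving the pair for P and N: P = 1401 N, N = 2607 N (and f = μN = 443.1 N).

P ≈ 1400 N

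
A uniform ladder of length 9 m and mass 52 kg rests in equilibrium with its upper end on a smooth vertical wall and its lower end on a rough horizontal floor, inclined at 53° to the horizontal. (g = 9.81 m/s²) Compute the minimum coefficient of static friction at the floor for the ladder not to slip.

ΣF_y = 0: N_floor = 52×9.81 = 510.12 N.
Torques about the foot: N_wall · 9 sin 53° = 52×9.81×4.5 cos 53° → N_wall = 192.2 N.
ΣF_x = 0: f_floor = N_wall = 192.2 N.
μ_min = f_floor / N_floor = 192.2 / 510.12 = 0.3768.

μ_min ≈ 0.377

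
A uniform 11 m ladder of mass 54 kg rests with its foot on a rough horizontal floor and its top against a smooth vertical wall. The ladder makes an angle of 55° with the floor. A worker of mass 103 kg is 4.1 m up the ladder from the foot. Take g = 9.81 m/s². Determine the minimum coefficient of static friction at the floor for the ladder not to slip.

ΣF_y = 0: N_floor = 54×9.81 + 103×9.81 = 1540.2 N.
Torques about the foot: N_wall · 11 sin 55° = 54×9.81×5.5 cos 55° + 103×9.81×4.1 cos 55° → N_wall = 449.17 N.
ΣF_x = 0: f_floor = N_wall = 449.17 N.
μ_min = f_floor / N_floor = 449.17 / 1540.2 = 0.2916.

μ_min ≈ 0.292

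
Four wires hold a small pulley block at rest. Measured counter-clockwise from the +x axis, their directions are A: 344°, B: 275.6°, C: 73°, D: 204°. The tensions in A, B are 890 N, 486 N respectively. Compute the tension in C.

T_C ≈ 1370 N

Resolve: ΣF_x = 890 cos 344° + 486 cos 275.6° + T_C cos 73° + T_D cos 204° = 0.
        ΣF_y = 890 sin 344° + 486 sin 275.6° + T_C sin 73° + T_D sin 204° = 0.
The known terms sum to (902.9, -729) N, so 0.2924 T_C − 0.9135 T_D = -902.9 and 0.9563 T_C − 0.4067 T_D = 729.
Solving simultaneously: T_C = 1369 N, T_D = 1427 N.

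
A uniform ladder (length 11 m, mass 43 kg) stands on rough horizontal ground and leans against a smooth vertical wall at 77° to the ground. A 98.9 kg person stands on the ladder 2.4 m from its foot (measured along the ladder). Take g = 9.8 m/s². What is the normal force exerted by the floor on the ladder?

N_floor ≈ 1390 N

ΣF_y = 0: N_floor = 43×9.8 + 98.9×9.8 = 1390.6 N.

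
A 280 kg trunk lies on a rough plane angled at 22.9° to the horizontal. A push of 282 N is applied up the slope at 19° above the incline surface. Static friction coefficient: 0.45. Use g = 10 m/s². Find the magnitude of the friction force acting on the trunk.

f ≈ 823 N

Axes along / perpendicular to the incline. W sin 22.9° = 1090 N down-slope; W cos 22.9° = 2579 N into the surface.
Perpendicular: N = W cos 22.9° − P sin 19° = 2579 − 91.81 = 2488 N.
Along incline: P cos 19° + f = W sin 22.9° (friction acts up-slope) → f = 1090 − 266.6 = 822.9 N.
|f| = 822.9 N ≤ μN = 1119 N, so the trunk is indeed static.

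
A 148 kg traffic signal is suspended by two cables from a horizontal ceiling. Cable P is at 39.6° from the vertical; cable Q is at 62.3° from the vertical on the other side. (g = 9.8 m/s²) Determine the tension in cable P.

Angles from the horizontal: cable P is 90° − 39.6° = 50.4°, cable Q is 90° − 62.3° = 27.7°.
Weight W = 148 × 9.8 = 1450 N acts straight down.
Horizontal: T_P cos 50.4° = T_Q cos 27.7°  →  T_Q = 0.7199 T_P.
Vertical: T_P sin 50.4° + T_Q sin 27.7° = 1450.
Substituting the horizontal relation into the vertical equation gives 1.105 T_P = 1450, so T_P = 1312 N.

T_P ≈ 1310 N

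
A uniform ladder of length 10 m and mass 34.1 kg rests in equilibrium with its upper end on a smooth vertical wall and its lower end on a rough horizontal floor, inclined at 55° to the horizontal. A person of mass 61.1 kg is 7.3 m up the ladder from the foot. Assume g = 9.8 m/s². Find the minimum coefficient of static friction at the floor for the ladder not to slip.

μ_min ≈ 0.453

ΣF_y = 0: N_floor = 34.1×9.8 + 61.1×9.8 = 932.96 N.
Torques about the foot: N_wall · 10 sin 55° = 34.1×9.8×5 cos 55° + 61.1×9.8×7.3 cos 55° → N_wall = 423.06 N.
ΣF_x = 0: f_floor = N_wall = 423.06 N.
μ_min = f_floor / N_floor = 423.06 / 932.96 = 0.4535.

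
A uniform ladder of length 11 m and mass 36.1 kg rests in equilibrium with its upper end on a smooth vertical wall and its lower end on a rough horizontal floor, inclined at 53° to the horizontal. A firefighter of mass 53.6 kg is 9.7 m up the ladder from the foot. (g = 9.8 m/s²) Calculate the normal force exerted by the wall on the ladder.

N_wall ≈ 482 N

Torques about the foot: N_wall · 11 sin 53° = 36.1×9.8×5.5 cos 53° + 53.6×9.8×9.7 cos 53° → N_wall = 482.34 N.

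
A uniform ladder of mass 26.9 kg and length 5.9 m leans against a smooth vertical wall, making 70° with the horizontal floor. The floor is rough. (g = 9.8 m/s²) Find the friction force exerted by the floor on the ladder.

f ≈ 48 N

Torques about the foot: N_wall · 5.9 sin 70° = 26.9×9.8×2.95 cos 70° → N_wall = 47.975 N.
ΣF_x = 0: f_floor = N_wall = 47.975 N.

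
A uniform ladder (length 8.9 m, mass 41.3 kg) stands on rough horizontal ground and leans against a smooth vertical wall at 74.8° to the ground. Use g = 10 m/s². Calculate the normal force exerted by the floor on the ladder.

ΣF_y = 0: N_floor = 41.3×10 = 413 N.

N_floor ≈ 413 N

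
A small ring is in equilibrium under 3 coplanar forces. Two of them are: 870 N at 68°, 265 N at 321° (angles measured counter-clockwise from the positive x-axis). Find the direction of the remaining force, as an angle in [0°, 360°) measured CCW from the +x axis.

Sum the known components: ΣF_x = 531.9 N, ΣF_y = 639.9 N.
For equilibrium the remaining force must supply (−ΣF_x, −ΣF_y) = (-531.9, -639.9) N.
Magnitude = √((-531.9)² + (-639.9)²) = 832.1 N; direction = atan2(-639.9, -531.9) = 230.3°.

θ ≈ 230°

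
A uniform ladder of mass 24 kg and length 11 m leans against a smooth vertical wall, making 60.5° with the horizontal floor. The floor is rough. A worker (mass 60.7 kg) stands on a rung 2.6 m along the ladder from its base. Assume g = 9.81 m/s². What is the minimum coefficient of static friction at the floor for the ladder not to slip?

ΣF_y = 0: N_floor = 24×9.81 + 60.7×9.81 = 830.91 N.
Torques about the foot: N_wall · 11 sin 60.5° = 24×9.81×5.5 cos 60.5° + 60.7×9.81×2.6 cos 60.5° → N_wall = 146.23 N.
ΣF_x = 0: f_floor = N_wall = 146.23 N.
μ_min = f_floor / N_floor = 146.23 / 830.91 = 0.176.

μ_min ≈ 0.176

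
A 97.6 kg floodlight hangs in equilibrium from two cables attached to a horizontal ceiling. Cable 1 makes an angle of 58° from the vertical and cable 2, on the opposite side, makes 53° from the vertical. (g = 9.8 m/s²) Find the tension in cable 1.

Angles from the horizontal: cable 1 is 90° − 58° = 32°, cable 2 is 90° − 53° = 37°.
Weight W = 97.6 × 9.8 = 956.5 N acts straight down.
Horizontal: T_1 cos 32° = T_2 cos 37°  →  T_2 = 1.062 T_1.
Vertical: T_1 sin 32° + T_2 sin 37° = 956.5.
Substituting the horizontal relation into the vertical equation gives 1.169 T_1 = 956.5, so T_1 = 818.2 N.

T_1 ≈ 818 N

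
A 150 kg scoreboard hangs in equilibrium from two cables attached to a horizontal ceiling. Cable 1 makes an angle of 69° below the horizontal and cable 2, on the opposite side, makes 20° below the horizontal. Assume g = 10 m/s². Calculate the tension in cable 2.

Weight W = 150 × 10 = 1500 N acts straight down.
Horizontal: T_1 cos 69° = T_2 cos 20°  →  T_1 = 2.622 T_2.
Vertical: T_1 sin 69° + T_2 sin 20° = 1500.
Substituting the horizontal relation into the vertical equation gives 2.79 T_2 = 1500, so T_2 = 537.6 N.

T_2 ≈ 538 N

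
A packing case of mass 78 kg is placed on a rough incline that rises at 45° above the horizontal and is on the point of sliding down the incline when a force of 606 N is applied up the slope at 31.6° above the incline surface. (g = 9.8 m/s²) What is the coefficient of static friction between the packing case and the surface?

μ ≈ 0.109

On the verge of sliding down the incline, friction is at its maximum μN and acts up the slope.
Perpendicular to incline: N = W cos 45° − P sin 31.6° = 540.5 − 317.5 = 223 N.
Along incline: P cos 31.6° + μN = W sin 45° → μ = (W sin 45° − P cos 31.6°) / N = 0.1093.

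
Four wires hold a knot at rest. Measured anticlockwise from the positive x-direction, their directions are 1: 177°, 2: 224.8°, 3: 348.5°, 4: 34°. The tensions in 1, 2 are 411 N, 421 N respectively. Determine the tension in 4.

T_4 ≈ 576 N

Resolve: ΣF_x = 411 cos 177° + 421 cos 224.8° + T_3 cos 348.5° + T_4 cos 34° = 0.
        ΣF_y = 411 sin 177° + 421 sin 224.8° + T_3 sin 348.5° + T_4 sin 34° = 0.
The known terms sum to (-709.2, -275.1) N, so 0.9799 T_3 + 0.8290 T_4 = 709.2 and -0.1994 T_3 + 0.5592 T_4 = 275.1.
Solving simultaneously: T_3 = 236.2 N, T_4 = 576.2 N.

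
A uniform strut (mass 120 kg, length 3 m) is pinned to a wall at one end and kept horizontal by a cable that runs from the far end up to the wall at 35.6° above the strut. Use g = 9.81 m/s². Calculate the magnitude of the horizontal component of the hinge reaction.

H_x ≈ 822 N

Take torques about the hinge: T sin 35.6° · 3 = 120×9.81×1.5 = 1765.8 N·m.
So T = 1765.8 / (0.5821 × 3) = 1011.1 N.
ΣF_x = 0: H_x = T cos 35.6° = 822.15 N.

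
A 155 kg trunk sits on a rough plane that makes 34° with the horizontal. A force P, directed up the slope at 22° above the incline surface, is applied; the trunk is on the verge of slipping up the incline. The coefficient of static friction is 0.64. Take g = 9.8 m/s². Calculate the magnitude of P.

On the verge of sliding up the incline, friction equals μN and acts down the slope.
Perpendicular: N + P sin 22° = W cos 34° = 1259 N.
Along incline: P cos 22° = W sin 34° + μN  with W sin 34° = 849.4 N.
Solving the pair for P and N: P = 1419 N, N = 727.9 N (and f = μN = 465.9 N).

P ≈ 1420 N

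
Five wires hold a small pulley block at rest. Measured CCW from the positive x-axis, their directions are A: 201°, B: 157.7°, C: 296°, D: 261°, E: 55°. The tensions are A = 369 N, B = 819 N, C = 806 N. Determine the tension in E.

T_E ≈ 1490 N

Resolve: ΣF_x = 369 cos 201° + 819 cos 157.7° + 806 cos 296° + T_D cos 261° + T_E cos 55° = 0.
        ΣF_y = 369 sin 201° + 819 sin 157.7° + 806 sin 296° + T_D sin 261° + T_E sin 55° = 0.
The known terms sum to (-748.9, -545.9) N, so -0.1564 T_D + 0.5736 T_E = 748.9 and -0.9877 T_D + 0.8192 T_E = 545.9.
Solving simultaneously: T_D = 685.2 N, T_E = 1493 N.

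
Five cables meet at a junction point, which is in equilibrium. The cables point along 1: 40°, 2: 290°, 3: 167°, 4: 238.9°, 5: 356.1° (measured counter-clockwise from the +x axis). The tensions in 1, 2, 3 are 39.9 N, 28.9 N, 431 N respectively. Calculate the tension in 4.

Resolve: ΣF_x = 39.9 cos 40° + 28.9 cos 290° + 431 cos 167° + T_4 cos 238.9° + T_5 cos 356.1° = 0.
        ΣF_y = 39.9 sin 40° + 28.9 sin 290° + 431 sin 167° + T_4 sin 238.9° + T_5 sin 356.1° = 0.
The known terms sum to (-379.5, 95.44) N, so -0.5165 T_4 + 0.9977 T_5 = 379.5 and -0.8563 T_4 − 0.0680 T_5 = -95.44.
Solving simultaneously: T_4 = 78.04 N, T_5 = 420.8 N.

T_4 ≈ 78 N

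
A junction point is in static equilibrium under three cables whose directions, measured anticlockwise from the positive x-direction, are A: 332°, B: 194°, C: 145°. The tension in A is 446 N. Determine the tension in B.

T_B ≈ 72 N

Resolve: ΣF_x = 446 cos 332° + T_B cos 194° + T_C cos 145° = 0.
        ΣF_y = 446 sin 332° + T_B sin 194° + T_C sin 145° = 0.
The known terms sum to (393.8, -209.4) N, so -0.9703 T_B − 0.8192 T_C = -393.8 and -0.2419 T_B + 0.5736 T_C = 209.4.
Solving simultaneously: T_B = 72.02 N, T_C = 395.4 N.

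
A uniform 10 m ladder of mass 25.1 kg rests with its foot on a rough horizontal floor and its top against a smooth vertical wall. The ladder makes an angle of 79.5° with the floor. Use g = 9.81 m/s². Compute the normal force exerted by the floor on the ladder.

N_floor ≈ 246 N

ΣF_y = 0: N_floor = 25.1×9.81 = 246.23 N.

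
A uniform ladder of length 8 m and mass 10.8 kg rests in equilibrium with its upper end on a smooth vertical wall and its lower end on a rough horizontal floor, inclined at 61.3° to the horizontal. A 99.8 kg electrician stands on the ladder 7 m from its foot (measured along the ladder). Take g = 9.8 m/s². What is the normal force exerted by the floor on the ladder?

N_floor ≈ 1080 N

ΣF_y = 0: N_floor = 10.8×9.8 + 99.8×9.8 = 1083.9 N.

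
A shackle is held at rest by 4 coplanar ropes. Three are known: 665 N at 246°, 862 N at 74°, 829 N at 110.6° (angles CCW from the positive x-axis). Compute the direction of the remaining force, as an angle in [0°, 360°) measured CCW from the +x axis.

Sum the known components: ΣF_x = -324.6 N, ΣF_y = 997.1 N.
For equilibrium the remaining force must supply (−ΣF_x, −ΣF_y) = (324.6, -997.1) N.
Magnitude = √((324.6)² + (-997.1)²) = 1049 N; direction = atan2(-997.1, 324.6) = 288.0°.

θ ≈ 288°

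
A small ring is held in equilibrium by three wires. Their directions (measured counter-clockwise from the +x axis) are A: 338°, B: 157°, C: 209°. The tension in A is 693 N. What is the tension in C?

Resolve: ΣF_x = 693 cos 338° + T_B cos 157° + T_C cos 209° = 0.
        ΣF_y = 693 sin 338° + T_B sin 157° + T_C sin 209° = 0.
The known terms sum to (642.5, -259.6) N, so -0.9205 T_B − 0.8746 T_C = -642.5 and 0.3907 T_B − 0.4848 T_C = 259.6.
Solving simultaneously: T_B = 683.4 N, T_C = 15.35 N.

T_C ≈ 15.3 N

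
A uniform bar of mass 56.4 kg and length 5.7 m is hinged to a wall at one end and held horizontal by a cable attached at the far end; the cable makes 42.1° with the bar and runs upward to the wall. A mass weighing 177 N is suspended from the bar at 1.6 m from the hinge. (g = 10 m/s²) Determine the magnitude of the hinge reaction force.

|H| ≈ 550 N

Take torques about the hinge: T sin 42.1° · 5.7 = 56.4×10×2.85 + 177×1.6 = 1890.6 N·m.
So T = 1890.6 / (0.6704 × 5.7) = 494.74 N.
ΣF_x = 0: H_x = T cos 42.1° = 367.08 N.
ΣF_y = 0: H_y = (56.4×10 + 177) − T sin 42.1° = 741 − 331.68 = 409.32 N.
|H| = √(H_x² + H_y²) = √((367.08)² + (409.32)²) = 549.81 N.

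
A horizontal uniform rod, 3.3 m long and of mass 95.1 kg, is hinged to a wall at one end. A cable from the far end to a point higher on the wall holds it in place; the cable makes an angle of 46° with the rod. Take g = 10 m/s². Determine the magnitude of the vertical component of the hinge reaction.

|H_y| ≈ 476 N

Take torques about the hinge: T sin 46° · 3.3 = 95.1×10×1.65 = 1569.1 N·m.
So T = 1569.1 / (0.7193 × 3.3) = 661.02 N.
ΣF_y = 0: H_y = (95.1×10) − T sin 46° = 951 − 475.5 = 475.5 N.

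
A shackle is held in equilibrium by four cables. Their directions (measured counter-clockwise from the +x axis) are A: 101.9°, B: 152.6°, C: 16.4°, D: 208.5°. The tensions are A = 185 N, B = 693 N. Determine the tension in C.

T_C ≈ 3580 N

Resolve: ΣF_x = 185 cos 101.9° + 693 cos 152.6° + T_C cos 16.4° + T_D cos 208.5° = 0.
        ΣF_y = 185 sin 101.9° + 693 sin 152.6° + T_C sin 16.4° + T_D sin 208.5° = 0.
The known terms sum to (-653.4, 499.9) N, so 0.9593 T_C − 0.8788 T_D = 653.4 and 0.2823 T_C − 0.4772 T_D = -499.9.
Solving simultaneously: T_C = 3583 N, T_D = 3168 N.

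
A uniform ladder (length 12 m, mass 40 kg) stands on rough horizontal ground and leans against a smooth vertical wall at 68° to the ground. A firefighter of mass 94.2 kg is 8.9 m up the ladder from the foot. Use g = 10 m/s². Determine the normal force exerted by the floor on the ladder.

ΣF_y = 0: N_floor = 40×10 + 94.2×10 = 1342 N.

N_floor ≈ 1340 N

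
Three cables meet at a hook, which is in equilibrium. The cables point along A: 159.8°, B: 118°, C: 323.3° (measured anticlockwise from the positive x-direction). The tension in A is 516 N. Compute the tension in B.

Resolve: ΣF_x = 516 cos 159.8° + T_B cos 118° + T_C cos 323.3° = 0.
        ΣF_y = 516 sin 159.8° + T_B sin 118° + T_C sin 323.3° = 0.
The known terms sum to (-484.3, 178.2) N, so -0.4695 T_B + 0.8018 T_C = 484.3 and 0.8829 T_B − 0.5976 T_C = -178.2.
Solving simultaneously: T_B = 342.9 N, T_C = 804.8 N.

T_B ≈ 343 N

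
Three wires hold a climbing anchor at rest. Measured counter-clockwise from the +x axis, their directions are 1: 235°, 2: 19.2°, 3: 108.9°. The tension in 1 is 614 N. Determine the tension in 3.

Resolve: ΣF_x = 614 cos 235° + T_2 cos 19.2° + T_3 cos 108.9° = 0.
        ΣF_y = 614 sin 235° + T_2 sin 19.2° + T_3 sin 108.9° = 0.
The known terms sum to (-352.2, -503) N, so 0.9444 T_2 − 0.3239 T_3 = 352.2 and 0.3289 T_2 + 0.9461 T_3 = 503.
Solving simultaneously: T_2 = 496.1 N, T_3 = 359.2 N.

T_3 ≈ 359 N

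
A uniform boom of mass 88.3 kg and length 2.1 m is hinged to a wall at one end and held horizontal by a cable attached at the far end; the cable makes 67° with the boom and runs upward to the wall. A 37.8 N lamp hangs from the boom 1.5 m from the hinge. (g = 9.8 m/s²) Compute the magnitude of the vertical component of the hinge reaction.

Take torques about the hinge: T sin 67° · 2.1 = 88.3×9.8×1.05 + 37.8×1.5 = 965.31 N·m.
So T = 965.31 / (0.9205 × 2.1) = 499.37 N.
ΣF_y = 0: H_y = (88.3×9.8 + 37.8) − T sin 67° = 903.14 − 459.67 = 443.47 N.

|H_y| ≈ 443 N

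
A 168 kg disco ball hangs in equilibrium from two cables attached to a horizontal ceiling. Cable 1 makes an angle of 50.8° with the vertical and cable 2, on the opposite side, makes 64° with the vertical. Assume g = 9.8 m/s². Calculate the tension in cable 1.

T_1 ≈ 1630 N

Angles from the horizontal: cable 1 is 90° − 50.8° = 39.2°, cable 2 is 90° − 64° = 26°.
Weight W = 168 × 9.8 = 1646 N acts straight down.
Horizontal: T_1 cos 39.2° = T_2 cos 26°  →  T_2 = 0.8622 T_1.
Vertical: T_1 sin 39.2° + T_2 sin 26° = 1646.
Substituting the horizontal relation into the vertical equation gives 1.01 T_1 = 1646, so T_1 = 1630 N.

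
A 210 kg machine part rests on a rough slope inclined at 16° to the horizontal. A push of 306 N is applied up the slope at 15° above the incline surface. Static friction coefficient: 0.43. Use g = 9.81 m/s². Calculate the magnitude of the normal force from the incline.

Axes along / perpendicular to the incline. W sin 16° = 567.8 N down-slope; W cos 16° = 1980 N into the surface.
Perpendicular: N = W cos 16° − P sin 15° = 1980 − 79.2 = 1901 N.
Along incline: P cos 15° + f = W sin 16° (friction acts up-slope) → f = 567.8 − 295.6 = 272.3 N.
|f| = 272.3 N ≤ μN = 817.5 N, so the machine part is indeed static.

N ≈ 1900 N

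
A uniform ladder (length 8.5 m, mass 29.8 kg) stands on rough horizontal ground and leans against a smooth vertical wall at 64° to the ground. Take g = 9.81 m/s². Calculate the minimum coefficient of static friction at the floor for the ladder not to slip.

μ_min ≈ 0.244

ΣF_y = 0: N_floor = 29.8×9.81 = 292.34 N.
Torques about the foot: N_wall · 8.5 sin 64° = 29.8×9.81×4.25 cos 64° → N_wall = 71.291 N.
ΣF_x = 0: f_floor = N_wall = 71.291 N.
μ_min = f_floor / N_floor = 71.291 / 292.34 = 0.2439.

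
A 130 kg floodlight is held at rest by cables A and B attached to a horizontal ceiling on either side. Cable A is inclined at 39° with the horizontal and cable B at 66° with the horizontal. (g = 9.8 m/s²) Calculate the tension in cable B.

T_B ≈ 1030 N

Weight W = 130 × 9.8 = 1274 N acts straight down.
Horizontal: T_A cos 39° = T_B cos 66°  →  T_A = 0.5234 T_B.
Vertical: T_A sin 39° + T_B sin 66° = 1274.
Substituting the horizontal relation into the vertical equation gives 1.243 T_B = 1274, so T_B = 1025 N.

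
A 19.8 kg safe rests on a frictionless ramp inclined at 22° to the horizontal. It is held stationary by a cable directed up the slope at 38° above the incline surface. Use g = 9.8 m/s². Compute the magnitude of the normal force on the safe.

Take axes along and perpendicular to the incline. Weight components: W sin 22° = 72.69 N down-slope, W cos 22° = 179.9 N into the surface.
Along incline: T cos 38° = W sin 22° → T = 92.24 N.
Perpendicular: N = W cos 22° − T sin 38° = 123.1 N.

N ≈ 123 N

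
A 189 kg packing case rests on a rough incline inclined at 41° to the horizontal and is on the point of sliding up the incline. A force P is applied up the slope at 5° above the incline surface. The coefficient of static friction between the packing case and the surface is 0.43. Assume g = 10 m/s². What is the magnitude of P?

On the verge of sliding up the incline, friction equals μN and acts down the slope.
Perpendicular: N + P sin 5° = W cos 41° = 1426 N.
Along incline: P cos 5° = W sin 41° + μN  with W sin 41° = 1240 N.
Solving the pair for P and N: P = 1793 N, N = 1270 N (and f = μN = 546.2 N).

P ≈ 1790 N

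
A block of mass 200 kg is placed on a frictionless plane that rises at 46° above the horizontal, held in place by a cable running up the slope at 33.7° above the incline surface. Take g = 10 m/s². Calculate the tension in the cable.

Take axes along and perpendicular to the incline. Weight components: W sin 46° = 1439 N down-slope, W cos 46° = 1389 N into the surface.
Along incline: T cos 33.7° = W sin 46° → T = 1729 N.
Perpendicular: N = W cos 46° − T sin 33.7° = 429.8 N.

T ≈ 1730 N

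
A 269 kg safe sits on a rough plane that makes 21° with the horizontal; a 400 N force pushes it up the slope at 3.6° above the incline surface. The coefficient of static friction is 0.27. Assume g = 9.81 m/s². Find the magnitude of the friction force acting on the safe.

Axes along / perpendicular to the incline. W sin 21° = 945.7 N down-slope; W cos 21° = 2464 N into the surface.
Perpendicular: N = W cos 21° − P sin 3.6° = 2464 − 25.12 = 2438 N.
Along incline: P cos 3.6° + f = W sin 21° (friction acts up-slope) → f = 945.7 − 399.2 = 546.5 N.
|f| = 546.5 N ≤ μN = 658.4 N, so the safe is indeed static.

f ≈ 546 N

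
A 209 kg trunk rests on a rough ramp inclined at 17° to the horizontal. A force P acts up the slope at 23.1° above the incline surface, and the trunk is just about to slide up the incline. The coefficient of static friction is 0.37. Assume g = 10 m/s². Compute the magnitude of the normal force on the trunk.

On the verge of sliding up the incline, friction equals μN and acts down the slope.
Perpendicular: N + P sin 23.1° = W cos 17° = 1999 N.
Along incline: P cos 23.1° = W sin 17° + μN  with W sin 17° = 611.1 N.
Solving the pair for P and N: P = 1268 N, N = 1501 N (and f = μN = 555.4 N).

N ≈ 1500 N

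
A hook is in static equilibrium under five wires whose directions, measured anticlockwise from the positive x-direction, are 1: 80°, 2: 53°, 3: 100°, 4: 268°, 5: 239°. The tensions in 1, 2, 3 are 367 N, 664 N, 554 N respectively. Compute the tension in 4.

T_4 ≈ 878 N

Resolve: ΣF_x = 367 cos 80° + 664 cos 53° + 554 cos 100° + T_4 cos 268° + T_5 cos 239° = 0.
        ΣF_y = 367 sin 80° + 664 sin 53° + 554 sin 100° + T_4 sin 268° + T_5 sin 239° = 0.
The known terms sum to (367.1, 1437) N, so -0.0349 T_4 − 0.5150 T_5 = -367.1 and -0.9994 T_4 − 0.8572 T_5 = -1437.
Solving simultaneously: T_4 = 877.8 N, T_5 = 653.3 N.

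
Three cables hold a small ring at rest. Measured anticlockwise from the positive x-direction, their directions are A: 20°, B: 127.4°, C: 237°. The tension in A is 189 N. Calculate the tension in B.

T_B ≈ 121 N

Resolve: ΣF_x = 189 cos 20° + T_B cos 127.4° + T_C cos 237° = 0.
        ΣF_y = 189 sin 20° + T_B sin 127.4° + T_C sin 237° = 0.
The known terms sum to (177.6, 64.64) N, so -0.6074 T_B − 0.5446 T_C = -177.6 and 0.7944 T_B − 0.8387 T_C = -64.64.
Solving simultaneously: T_B = 120.7 N, T_C = 191.4 N.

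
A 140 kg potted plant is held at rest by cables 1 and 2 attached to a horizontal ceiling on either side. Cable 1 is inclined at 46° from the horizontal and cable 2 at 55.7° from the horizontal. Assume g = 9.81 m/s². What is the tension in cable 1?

Weight W = 140 × 9.81 = 1373 N acts straight down.
Horizontal: T_1 cos 46° = T_2 cos 55.7°  →  T_2 = 1.233 T_1.
Vertical: T_1 sin 46° + T_2 sin 55.7° = 1373.
Substituting the horizontal relation into the vertical equation gives 1.738 T_1 = 1373, so T_1 = 790.4 N.

T_1 ≈ 790 N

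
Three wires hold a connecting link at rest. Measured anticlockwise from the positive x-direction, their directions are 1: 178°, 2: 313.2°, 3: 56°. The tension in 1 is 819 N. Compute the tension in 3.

T_3 ≈ 592 N

Resolve: ΣF_x = 819 cos 178° + T_2 cos 313.2° + T_3 cos 56° = 0.
        ΣF_y = 819 sin 178° + T_2 sin 313.2° + T_3 sin 56° = 0.
The known terms sum to (-818.5, 28.58) N, so 0.6845 T_2 + 0.5592 T_3 = 818.5 and -0.7290 T_2 + 0.8290 T_3 = -28.58.
Solving simultaneously: T_2 = 712.3 N, T_3 = 591.8 N.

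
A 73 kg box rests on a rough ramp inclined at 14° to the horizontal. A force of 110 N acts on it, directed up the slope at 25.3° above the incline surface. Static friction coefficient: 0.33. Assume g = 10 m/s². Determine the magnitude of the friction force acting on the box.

Axes along / perpendicular to the incline. W sin 14° = 176.6 N down-slope; W cos 14° = 708.3 N into the surface.
Perpendicular: N = W cos 14° − P sin 25.3° = 708.3 − 47.01 = 661.3 N.
Along incline: P cos 25.3° + f = W sin 14° (friction acts up-slope) → f = 176.6 − 99.45 = 77.15 N.
|f| = 77.15 N ≤ μN = 218.2 N, so the box is indeed static.

f ≈ 77.2 N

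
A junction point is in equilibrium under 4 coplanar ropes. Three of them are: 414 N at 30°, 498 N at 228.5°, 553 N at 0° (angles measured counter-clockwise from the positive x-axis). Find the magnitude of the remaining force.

F ≈ 605 N

Sum the known components: ΣF_x = 581.5 N, ΣF_y = -166 N.
For equilibrium the remaining force must supply (−ΣF_x, −ΣF_y) = (-581.5, 166) N.
Magnitude = √((-581.5)² + (166)²) = 604.8 N; direction = atan2(166, -581.5) = 164.1°.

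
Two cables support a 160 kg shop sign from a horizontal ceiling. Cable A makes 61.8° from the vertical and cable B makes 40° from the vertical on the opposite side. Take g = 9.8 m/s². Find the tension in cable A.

Angles from the horizontal: cable A is 90° − 61.8° = 28.2°, cable B is 90° − 40° = 50°.
Weight W = 160 × 9.8 = 1568 N acts straight down.
Horizontal: T_A cos 28.2° = T_B cos 50°  →  T_B = 1.371 T_A.
Vertical: T_A sin 28.2° + T_B sin 50° = 1568.
Substituting the horizontal relation into the vertical equation gives 1.523 T_A = 1568, so T_A = 1030 N.

T_A ≈ 1030 N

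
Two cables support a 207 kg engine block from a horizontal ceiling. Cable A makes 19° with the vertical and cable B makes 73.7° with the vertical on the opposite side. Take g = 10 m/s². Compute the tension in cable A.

Angles from the horizontal: cable A is 90° − 19° = 71°, cable B is 90° − 73.7° = 16.3°.
Weight W = 207 × 10 = 2070 N acts straight down.
Horizontal: T_A cos 71° = T_B cos 16.3°  →  T_B = 0.3392 T_A.
Vertical: T_A sin 71° + T_B sin 16.3° = 2070.
Substituting the horizontal relation into the vertical equation gives 1.041 T_A = 2070, so T_A = 1989 N.

T_A ≈ 1990 N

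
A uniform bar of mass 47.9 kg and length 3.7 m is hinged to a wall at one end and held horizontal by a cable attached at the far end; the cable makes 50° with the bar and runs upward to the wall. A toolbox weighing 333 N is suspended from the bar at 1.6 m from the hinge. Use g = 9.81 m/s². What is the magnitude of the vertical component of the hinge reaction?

Take torques about the hinge: T sin 50° · 3.7 = 47.9×9.81×1.85 + 333×1.6 = 1402.1 N·m.
So T = 1402.1 / (0.7660 × 3.7) = 494.68 N.
ΣF_y = 0: H_y = (47.9×9.81 + 333) − T sin 50° = 802.9 − 378.95 = 423.95 N.

|H_y| ≈ 424 N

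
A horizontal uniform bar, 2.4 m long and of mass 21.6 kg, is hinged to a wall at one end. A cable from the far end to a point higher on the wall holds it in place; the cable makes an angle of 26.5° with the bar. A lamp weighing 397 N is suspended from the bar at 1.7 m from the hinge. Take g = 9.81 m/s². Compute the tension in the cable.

Take torques about the hinge: T sin 26.5° · 2.4 = 21.6×9.81×1.2 + 397×1.7 = 929.18 N·m.
So T = 929.18 / (0.4462 × 2.4) = 867.68 N.

T ≈ 868 N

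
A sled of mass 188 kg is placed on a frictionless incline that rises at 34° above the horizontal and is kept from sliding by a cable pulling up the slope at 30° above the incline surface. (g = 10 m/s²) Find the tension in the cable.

T ≈ 1210 N

Take axes along and perpendicular to the incline. Weight components: W sin 34° = 1051 N down-slope, W cos 34° = 1559 N into the surface.
Along incline: T cos 30° = W sin 34° → T = 1214 N.
Perpendicular: N = W cos 34° − T sin 30° = 951.6 N.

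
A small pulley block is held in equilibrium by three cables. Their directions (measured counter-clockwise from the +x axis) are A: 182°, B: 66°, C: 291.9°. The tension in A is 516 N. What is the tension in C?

Resolve: ΣF_x = 516 cos 182° + T_B cos 66° + T_C cos 291.9° = 0.
        ΣF_y = 516 sin 182° + T_B sin 66° + T_C sin 291.9° = 0.
The known terms sum to (-515.7, -18.01) N, so 0.4067 T_B + 0.3730 T_C = 515.7 and 0.9135 T_B − 0.9278 T_C = 18.01.
Solving simultaneously: T_B = 675.6 N, T_C = 645.8 N.

T_C ≈ 646 N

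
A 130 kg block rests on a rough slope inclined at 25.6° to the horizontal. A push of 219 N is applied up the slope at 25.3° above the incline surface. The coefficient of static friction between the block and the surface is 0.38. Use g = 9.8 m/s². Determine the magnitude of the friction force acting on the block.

f ≈ 352 N

Axes along / perpendicular to the incline. W sin 25.6° = 550.5 N down-slope; W cos 25.6° = 1149 N into the surface.
Perpendicular: N = W cos 25.6° − P sin 25.3° = 1149 − 93.59 = 1055 N.
Along incline: P cos 25.3° + f = W sin 25.6° (friction acts up-slope) → f = 550.5 − 198 = 352.5 N.
|f| = 352.5 N ≤ μN = 401 N, so the block is indeed static.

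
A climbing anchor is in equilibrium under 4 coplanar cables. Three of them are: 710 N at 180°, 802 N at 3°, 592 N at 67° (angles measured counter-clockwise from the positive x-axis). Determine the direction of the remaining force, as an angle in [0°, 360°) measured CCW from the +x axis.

Sum the known components: ΣF_x = 322.2 N, ΣF_y = 586.9 N.
For equilibrium the remaining force must supply (−ΣF_x, −ΣF_y) = (-322.2, -586.9) N.
Magnitude = √((-322.2)² + (-586.9)²) = 669.5 N; direction = atan2(-586.9, -322.2) = 241.2°.

θ ≈ 241°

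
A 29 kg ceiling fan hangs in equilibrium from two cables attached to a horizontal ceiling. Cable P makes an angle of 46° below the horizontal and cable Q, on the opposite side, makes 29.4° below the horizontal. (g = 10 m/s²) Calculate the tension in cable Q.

Weight W = 29 × 10 = 290 N acts straight down.
Horizontal: T_P cos 46° = T_Q cos 29.4°  →  T_P = 1.254 T_Q.
Vertical: T_P sin 46° + T_Q sin 29.4° = 290.
Substituting the horizontal relation into the vertical equation gives 1.393 T_Q = 290, so T_Q = 208.2 N.

T_Q ≈ 208 N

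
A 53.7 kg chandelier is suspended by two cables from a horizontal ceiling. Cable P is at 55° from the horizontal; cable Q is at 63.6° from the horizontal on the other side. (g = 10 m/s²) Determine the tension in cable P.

T_P ≈ 272 N

Weight W = 53.7 × 10 = 537 N acts straight down.
Horizontal: T_P cos 55° = T_Q cos 63.6°  →  T_Q = 1.29 T_P.
Vertical: T_P sin 55° + T_Q sin 63.6° = 537.
Substituting the horizontal relation into the vertical equation gives 1.975 T_P = 537, so T_P = 272 N.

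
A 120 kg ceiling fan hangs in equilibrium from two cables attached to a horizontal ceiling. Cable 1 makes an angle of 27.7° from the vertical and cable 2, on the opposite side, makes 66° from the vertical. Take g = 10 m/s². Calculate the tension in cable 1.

T_1 ≈ 1100 N

Angles from the horizontal: cable 1 is 90° − 27.7° = 62.3°, cable 2 is 90° − 66° = 24°.
Weight W = 120 × 10 = 1200 N acts straight down.
Horizontal: T_1 cos 62.3° = T_2 cos 24°  →  T_2 = 0.5088 T_1.
Vertical: T_1 sin 62.3° + T_2 sin 24° = 1200.
Substituting the horizontal relation into the vertical equation gives 1.092 T_1 = 1200, so T_1 = 1099 N.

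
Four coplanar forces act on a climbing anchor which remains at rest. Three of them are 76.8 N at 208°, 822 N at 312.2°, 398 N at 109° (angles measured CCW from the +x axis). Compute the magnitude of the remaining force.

Sum the known components: ΣF_x = 354.8 N, ΣF_y = -268.7 N.
For equilibrium the remaining force must supply (−ΣF_x, −ΣF_y) = (-354.8, 268.7) N.
Magnitude = √((-354.8)² + (268.7)²) = 445 N; direction = atan2(268.7, -354.8) = 142.9°.

F ≈ 445 N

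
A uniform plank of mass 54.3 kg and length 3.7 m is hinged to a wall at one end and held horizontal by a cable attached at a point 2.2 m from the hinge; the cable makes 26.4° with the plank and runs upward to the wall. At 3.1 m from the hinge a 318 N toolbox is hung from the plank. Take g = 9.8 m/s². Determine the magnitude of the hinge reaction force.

|H| ≈ 1800 N

Take torques about the hinge: T sin 26.4° · 2.2 = 54.3×9.8×1.85 + 318×3.1 = 1970.3 N·m.
So T = 1970.3 / (0.4446 × 2.2) = 2014.2 N.
ΣF_x = 0: H_x = T cos 26.4° = 1804.1 N.
ΣF_y = 0: H_y = (54.3×9.8 + 318) − T sin 26.4° = 850.14 − 895.57 = -45.432 N.
|H| = √(H_x² + H_y²) = √((1804.1)² + (-45.432)²) = 1804.7 N.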